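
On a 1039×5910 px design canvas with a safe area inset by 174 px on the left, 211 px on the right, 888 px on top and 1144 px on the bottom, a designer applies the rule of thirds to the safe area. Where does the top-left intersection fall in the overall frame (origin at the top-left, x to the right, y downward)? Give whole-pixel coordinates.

Content width = 1039 − 174 − 211 = 654 px; content height = 5910 − 888 − 1144 = 3878 px.
Top-left is one-third across and one-third down within the safe area.
x = 174 + 1 × 654/3 = 174 + 218.00 ≈ 392
y = 888 + 1 × 3878/3 = 888 + 1292.67 ≈ 2181

(392, 2181)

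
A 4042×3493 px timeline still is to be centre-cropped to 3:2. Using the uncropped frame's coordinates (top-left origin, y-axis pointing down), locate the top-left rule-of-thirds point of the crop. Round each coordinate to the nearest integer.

4042/3493 < 3/2, so the 3:2 crop keeps the full width 4042 and trims height to 4042 × 2/3 = 2694.67 px.
Top offset = (3493 − 2694.67)/2 = 399.17 px; left offset = 0.
Top-left is one-third across and one-third down within the crop:
x = 0.00 + 1 × 4042.00/3 ≈ 1347; y = 399.17 + 1 × 2694.67/3 ≈ 1297.

x = 1347 px, y = 1297 px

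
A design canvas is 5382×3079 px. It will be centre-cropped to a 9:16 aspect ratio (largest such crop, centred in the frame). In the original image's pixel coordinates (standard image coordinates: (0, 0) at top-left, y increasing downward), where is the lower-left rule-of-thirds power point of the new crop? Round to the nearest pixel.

5382/3079 > 9/16, so the 9:16 crop keeps the full height 3079 and trims width to 3079 × 9/16 = 1731.94 px.
Left offset = (5382 − 1731.94)/2 = 1825.03 px; top offset = 0.
Lower-left is one-third across and two-thirds down within the crop:
x = 1825.03 + 1 × 1731.94/3 ≈ 2402; y = 0.00 + 2 × 3079.00/3 ≈ 2053.

x = 2402 px, y = 2053 px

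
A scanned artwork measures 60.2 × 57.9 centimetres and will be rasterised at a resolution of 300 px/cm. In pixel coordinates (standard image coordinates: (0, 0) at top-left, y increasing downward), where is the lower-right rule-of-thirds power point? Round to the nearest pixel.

x = 12040 px, y = 11580 px

In pixels the canvas is 60.2 × 300 = 18060 wide and 57.9 × 300 = 17370 tall.
The lower-right point is two-thirds across and two-thirds down:
x = 2 × 18060/3 ≈ 12040; y = 2 × 17370/3 ≈ 11580.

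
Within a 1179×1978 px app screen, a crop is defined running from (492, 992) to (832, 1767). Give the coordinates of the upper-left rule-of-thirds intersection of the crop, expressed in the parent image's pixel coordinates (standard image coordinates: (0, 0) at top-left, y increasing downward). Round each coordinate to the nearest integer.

(605, 1250)

Crop width = 832 − 492 = 340 px; one third is 113.33 px.
Crop height = 1767 − 992 = 775 px; one third is 258.33 px.
The upper-left point is one-third across and one-third down within the crop:
x = 492 + 1 × 113.33 ≈ 605; y = 992 + 1 × 258.33 ≈ 1250.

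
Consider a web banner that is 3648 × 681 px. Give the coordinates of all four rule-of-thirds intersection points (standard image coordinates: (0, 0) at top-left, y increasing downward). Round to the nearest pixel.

(1216, 227), (2432, 227), (1216, 454), (2432, 454)

One third of 3648 is 1216; one third of 681 is 227.
Vertical third lines at x = 1216 and x = 2432; horizontal third lines at y = 227 and y = 454.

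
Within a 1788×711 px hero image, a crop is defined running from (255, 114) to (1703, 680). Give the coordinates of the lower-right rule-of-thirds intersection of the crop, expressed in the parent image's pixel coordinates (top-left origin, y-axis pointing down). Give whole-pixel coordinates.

(1220, 491)

Crop width = 1703 − 255 = 1448 px; one third is 482.67 px.
Crop height = 680 − 114 = 566 px; one third is 188.67 px.
The lower-right point is two-thirds across and two-thirds down within the crop:
x = 255 + 2 × 482.67 ≈ 1220; y = 114 + 2 × 188.67 ≈ 491.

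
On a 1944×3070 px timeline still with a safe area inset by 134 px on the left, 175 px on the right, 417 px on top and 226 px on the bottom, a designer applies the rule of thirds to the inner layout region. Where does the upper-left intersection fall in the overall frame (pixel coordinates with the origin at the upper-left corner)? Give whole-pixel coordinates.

Content width = 1944 − 134 − 175 = 1635 px; content height = 3070 − 417 − 226 = 2427 px.
Upper-left is one-third across and one-third down within the inner layout region.
x = 134 + 1 × 1635/3 = 134 + 545.00 ≈ 679
y = 417 + 1 × 2427/3 = 417 + 809.00 ≈ 1226

x = 679 px, y = 1226 px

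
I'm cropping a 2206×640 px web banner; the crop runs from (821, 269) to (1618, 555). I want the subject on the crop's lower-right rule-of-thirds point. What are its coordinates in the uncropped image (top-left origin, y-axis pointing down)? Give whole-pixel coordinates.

(1352, 460)

Crop width = 1618 − 821 = 797 px; one third is 265.67 px.
Crop height = 555 − 269 = 286 px; one third is 95.33 px.
The lower-right point is two-thirds across and two-thirds down within the crop:
x = 821 + 2 × 265.67 ≈ 1352; y = 269 + 2 × 95.33 ≈ 460.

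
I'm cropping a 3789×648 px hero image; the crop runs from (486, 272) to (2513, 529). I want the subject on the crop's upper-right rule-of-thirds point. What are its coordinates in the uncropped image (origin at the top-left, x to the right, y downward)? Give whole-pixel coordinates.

Crop width = 2513 − 486 = 2027 px; one third is 675.67 px.
Crop height = 529 − 272 = 257 px; one third is 85.67 px.
The upper-right point is two-thirds across and one-third down within the crop:
x = 486 + 2 × 675.67 ≈ 1837; y = 272 + 1 × 85.67 ≈ 358.

(1837, 358)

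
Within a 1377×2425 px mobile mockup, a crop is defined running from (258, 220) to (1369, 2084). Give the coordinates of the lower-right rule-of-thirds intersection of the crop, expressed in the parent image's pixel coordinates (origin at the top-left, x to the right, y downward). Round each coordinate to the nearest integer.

x = 999 px, y = 1463 px

Crop width = 1369 − 258 = 1111 px; one third is 370.33 px.
Crop height = 2084 − 220 = 1864 px; one third is 621.33 px.
The lower-right point is two-thirds across and two-thirds down within the crop:
x = 258 + 2 × 370.33 ≈ 999; y = 220 + 2 × 621.33 ≈ 1463.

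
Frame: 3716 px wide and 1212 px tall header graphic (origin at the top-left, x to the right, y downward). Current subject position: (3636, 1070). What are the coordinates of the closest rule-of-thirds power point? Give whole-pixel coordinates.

(2477, 808)

Third lines: x ∈ {1239, 2477}, y ∈ {404, 808}.
3636 is closer to x = 2477; 1070 is closer to y = 808.
So the nearest intersection is the lower-right power point.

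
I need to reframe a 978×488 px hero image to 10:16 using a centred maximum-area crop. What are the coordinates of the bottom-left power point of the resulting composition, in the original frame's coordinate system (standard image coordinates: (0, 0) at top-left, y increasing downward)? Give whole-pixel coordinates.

978/488 > 10/16, so the 10:16 crop keeps the full height 488 and trims width to 488 × 10/16 = 305.00 px.
Left offset = (978 − 305.00)/2 = 336.50 px; top offset = 0.
Bottom-left is one-third across and two-thirds down within the crop:
x = 336.50 + 1 × 305.00/3 ≈ 438; y = 0.00 + 2 × 488.00/3 ≈ 325.

x = 438 px, y = 325 px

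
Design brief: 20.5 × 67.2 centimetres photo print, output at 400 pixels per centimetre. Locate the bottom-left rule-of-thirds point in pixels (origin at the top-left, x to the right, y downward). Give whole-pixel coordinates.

In pixels the canvas is 20.5 × 400 = 8200 wide and 67.2 × 400 = 26880 tall.
The bottom-left point is one-third across and two-thirds down:
x = 1 × 8200/3 ≈ 2733; y = 2 × 26880/3 ≈ 17920.

(2733, 17920)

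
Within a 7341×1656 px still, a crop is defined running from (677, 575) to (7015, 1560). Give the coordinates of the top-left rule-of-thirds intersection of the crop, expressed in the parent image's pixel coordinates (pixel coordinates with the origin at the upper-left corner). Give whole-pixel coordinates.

x = 2790 px, y = 903 px

Crop width = 7015 − 677 = 6338 px; one third is 2112.67 px.
Crop height = 1560 − 575 = 985 px; one third is 328.33 px.
The top-left point is one-third across and one-third down within the crop:
x = 677 + 1 × 2112.67 ≈ 2790; y = 575 + 1 × 328.33 ≈ 903.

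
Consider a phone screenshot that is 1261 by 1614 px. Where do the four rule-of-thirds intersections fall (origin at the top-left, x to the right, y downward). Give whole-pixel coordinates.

One third of 1261 is 420.33; one third of 1614 is 538.
Vertical third lines at x = 420 and x = 841; horizontal third lines at y = 538 and y = 1076.

(420, 538), (841, 538), (420, 1076), (841, 1076)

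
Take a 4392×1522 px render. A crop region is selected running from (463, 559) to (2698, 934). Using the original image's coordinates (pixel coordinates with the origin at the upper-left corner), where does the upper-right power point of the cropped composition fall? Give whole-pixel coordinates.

Crop width = 2698 − 463 = 2235 px; one third is 745.00 px.
Crop height = 934 − 559 = 375 px; one third is 125.00 px.
The upper-right point is two-thirds across and one-third down within the crop:
x = 463 + 2 × 745.00 ≈ 1953; y = 559 + 1 × 125.00 ≈ 684.

(1953, 684)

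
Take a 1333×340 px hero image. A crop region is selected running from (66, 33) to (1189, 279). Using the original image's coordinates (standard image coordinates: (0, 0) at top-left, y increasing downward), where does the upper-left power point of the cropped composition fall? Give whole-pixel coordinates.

(440, 115)

Crop width = 1189 − 66 = 1123 px; one third is 374.33 px.
Crop height = 279 − 33 = 246 px; one third is 82.00 px.
The upper-left point is one-third across and one-third down within the crop:
x = 66 + 1 × 374.33 ≈ 440; y = 33 + 1 × 82.00 ≈ 115.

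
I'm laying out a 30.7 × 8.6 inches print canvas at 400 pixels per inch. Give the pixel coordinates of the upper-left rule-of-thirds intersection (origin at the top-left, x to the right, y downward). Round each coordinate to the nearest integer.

(4093, 1147)

In pixels the canvas is 30.7 × 400 = 12280 wide and 8.6 × 400 = 3440 tall.
The upper-left point is one-third across and one-third down:
x = 1 × 12280/3 ≈ 4093; y = 1 × 3440/3 ≈ 1147.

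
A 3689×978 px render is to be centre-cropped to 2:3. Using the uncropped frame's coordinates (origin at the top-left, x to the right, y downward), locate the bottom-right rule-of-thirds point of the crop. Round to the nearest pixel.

(1953, 652)

3689/978 > 2/3, so the 2:3 crop keeps the full height 978 and trims width to 978 × 2/3 = 652.00 px.
Left offset = (3689 − 652.00)/2 = 1518.50 px; top offset = 0.
Bottom-right is two-thirds across and two-thirds down within the crop:
x = 1518.50 + 2 × 652.00/3 ≈ 1953; y = 0.00 + 2 × 978.00/3 ≈ 652.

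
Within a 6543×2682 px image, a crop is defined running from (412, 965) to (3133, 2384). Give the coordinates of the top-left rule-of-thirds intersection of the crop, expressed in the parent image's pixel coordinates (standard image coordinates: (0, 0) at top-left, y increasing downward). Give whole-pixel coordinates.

Crop width = 3133 − 412 = 2721 px; one third is 907.00 px.
Crop height = 2384 − 965 = 1419 px; one third is 473.00 px.
The top-left point is one-third across and one-third down within the crop:
x = 412 + 1 × 907.00 ≈ 1319; y = 965 + 1 × 473.00 ≈ 1438.

x = 1319 px, y = 1438 px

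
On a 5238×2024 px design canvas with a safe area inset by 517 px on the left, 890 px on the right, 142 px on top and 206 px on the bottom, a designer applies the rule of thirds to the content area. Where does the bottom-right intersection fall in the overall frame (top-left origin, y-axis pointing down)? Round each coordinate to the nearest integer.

x = 3071 px, y = 1259 px

Content width = 5238 − 517 − 890 = 3831 px; content height = 2024 − 142 − 206 = 1676 px.
Bottom-right is two-thirds across and two-thirds down within the content area.
x = 517 + 2 × 3831/3 = 517 + 2554.00 ≈ 3071
y = 142 + 2 × 1676/3 = 142 + 1117.33 ≈ 1259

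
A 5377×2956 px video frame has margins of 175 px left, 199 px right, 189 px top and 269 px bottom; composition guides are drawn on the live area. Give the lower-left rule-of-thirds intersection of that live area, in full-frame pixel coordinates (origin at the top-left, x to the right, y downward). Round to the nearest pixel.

Content width = 5377 − 175 − 199 = 5003 px; content height = 2956 − 189 − 269 = 2498 px.
Lower-left is one-third across and two-thirds down within the live area.
x = 175 + 1 × 5003/3 = 175 + 1667.67 ≈ 1843
y = 189 + 2 × 2498/3 = 189 + 1665.33 ≈ 1854

x = 1843 px, y = 1854 px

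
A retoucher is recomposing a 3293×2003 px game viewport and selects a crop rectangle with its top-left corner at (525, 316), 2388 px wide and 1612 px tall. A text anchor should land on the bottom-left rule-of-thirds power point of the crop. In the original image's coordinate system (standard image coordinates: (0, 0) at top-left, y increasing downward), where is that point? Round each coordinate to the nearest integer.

One third of the crop width 2388 is 796.00 px.
One third of the crop height 1612 is 537.33 px.
The bottom-left point is one-third across and two-thirds down within the crop:
x = 525 + 1 × 796.00 ≈ 1321; y = 316 + 2 × 537.33 ≈ 1391.

(1321, 1391)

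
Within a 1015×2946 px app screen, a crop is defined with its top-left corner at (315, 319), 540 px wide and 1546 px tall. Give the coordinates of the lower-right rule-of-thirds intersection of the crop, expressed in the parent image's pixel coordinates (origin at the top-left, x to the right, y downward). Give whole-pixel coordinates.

One third of the crop width 540 is 180.00 px.
One third of the crop height 1546 is 515.33 px.
The lower-right point is two-thirds across and two-thirds down within the crop:
x = 315 + 2 × 180.00 ≈ 675; y = 319 + 2 × 515.33 ≈ 1350.

x = 675 px, y = 1350 px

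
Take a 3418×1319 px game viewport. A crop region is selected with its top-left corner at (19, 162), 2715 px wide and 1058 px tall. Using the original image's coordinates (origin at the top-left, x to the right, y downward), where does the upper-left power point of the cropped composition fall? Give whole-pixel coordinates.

x = 924 px, y = 515 px

One third of the crop width 2715 is 905.00 px.
One third of the crop height 1058 is 352.67 px.
The upper-left point is one-third across and one-third down within the crop:
x = 19 + 1 × 905.00 ≈ 924; y = 162 + 1 × 352.67 ≈ 515.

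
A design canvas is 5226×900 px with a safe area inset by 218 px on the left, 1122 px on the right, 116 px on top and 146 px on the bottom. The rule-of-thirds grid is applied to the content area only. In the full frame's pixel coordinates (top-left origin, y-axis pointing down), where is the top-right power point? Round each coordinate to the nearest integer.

Content width = 5226 − 218 − 1122 = 3886 px; content height = 900 − 116 − 146 = 638 px.
Top-right is two-thirds across and one-third down within the content area.
x = 218 + 2 × 3886/3 = 218 + 2590.67 ≈ 2809
y = 116 + 1 × 638/3 = 116 + 212.67 ≈ 329

x = 2809 px, y = 329 px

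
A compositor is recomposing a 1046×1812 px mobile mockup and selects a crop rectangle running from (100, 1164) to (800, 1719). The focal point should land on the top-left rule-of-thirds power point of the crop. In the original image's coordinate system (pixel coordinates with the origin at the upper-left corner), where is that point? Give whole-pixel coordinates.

x = 333 px, y = 1349 px

Crop width = 800 − 100 = 700 px; one third is 233.33 px.
Crop height = 1719 − 1164 = 555 px; one third is 185.00 px.
The top-left point is one-third across and one-third down within the crop:
x = 100 + 1 × 233.33 ≈ 333; y = 1164 + 1 × 185.00 ≈ 1349.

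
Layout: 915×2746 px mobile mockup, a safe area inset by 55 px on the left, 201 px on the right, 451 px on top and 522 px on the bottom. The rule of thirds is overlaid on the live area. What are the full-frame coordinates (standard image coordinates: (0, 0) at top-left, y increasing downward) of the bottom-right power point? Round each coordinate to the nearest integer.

Content width = 915 − 55 − 201 = 659 px; content height = 2746 − 451 − 522 = 1773 px.
Bottom-right is two-thirds across and two-thirds down within the live area.
x = 55 + 2 × 659/3 = 55 + 439.33 ≈ 494
y = 451 + 2 × 1773/3 = 451 + 1182.00 ≈ 1633

(494, 1633)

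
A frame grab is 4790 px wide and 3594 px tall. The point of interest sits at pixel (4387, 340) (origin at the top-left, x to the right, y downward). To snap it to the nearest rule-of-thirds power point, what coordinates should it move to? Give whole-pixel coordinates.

(3193, 1198)

Third lines: x ∈ {1597, 3193}, y ∈ {1198, 2396}.
4387 is closer to x = 3193; 340 is closer to y = 1198.
So the nearest intersection is the upper-right power point.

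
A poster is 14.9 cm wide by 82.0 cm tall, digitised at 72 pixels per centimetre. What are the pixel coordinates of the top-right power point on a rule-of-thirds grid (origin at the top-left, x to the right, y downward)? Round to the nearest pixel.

(715, 1968)

In pixels the canvas is 14.9 × 72 = 1072.8 wide and 82.0 × 72 = 5904 tall.
The top-right point is two-thirds across and one-third down:
x = 2 × 1072.8/3 ≈ 715; y = 1 × 5904/3 ≈ 1968.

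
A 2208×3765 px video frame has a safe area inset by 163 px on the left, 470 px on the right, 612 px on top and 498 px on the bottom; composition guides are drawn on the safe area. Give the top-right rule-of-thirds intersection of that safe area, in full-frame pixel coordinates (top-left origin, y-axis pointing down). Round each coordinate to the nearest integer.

Content width = 2208 − 163 − 470 = 1575 px; content height = 3765 − 612 − 498 = 2655 px.
Top-right is two-thirds across and one-third down within the safe area.
x = 163 + 2 × 1575/3 = 163 + 1050.00 ≈ 1213
y = 612 + 1 × 2655/3 = 612 + 885.00 ≈ 1497

(1213, 1497)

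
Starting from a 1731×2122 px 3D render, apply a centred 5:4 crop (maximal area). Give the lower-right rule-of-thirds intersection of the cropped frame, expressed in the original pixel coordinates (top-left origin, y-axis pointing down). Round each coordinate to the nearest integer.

x = 1154 px, y = 1292 px

1731/2122 < 5/4, so the 5:4 crop keeps the full width 1731 and trims height to 1731 × 4/5 = 1384.80 px.
Top offset = (2122 − 1384.80)/2 = 368.60 px; left offset = 0.
Lower-right is two-thirds across and two-thirds down within the crop:
x = 0.00 + 2 × 1731.00/3 ≈ 1154; y = 368.60 + 2 × 1384.80/3 ≈ 1292.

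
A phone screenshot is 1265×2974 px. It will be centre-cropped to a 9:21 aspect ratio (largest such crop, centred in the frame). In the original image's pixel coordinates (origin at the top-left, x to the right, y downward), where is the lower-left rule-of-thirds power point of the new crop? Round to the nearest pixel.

(422, 1979)

1265/2974 < 9/21, so the 9:21 crop keeps the full width 1265 and trims height to 1265 × 21/9 = 2951.67 px.
Top offset = (2974 − 2951.67)/2 = 11.17 px; left offset = 0.
Lower-left is one-third across and two-thirds down within the crop:
x = 0.00 + 1 × 1265.00/3 ≈ 422; y = 11.17 + 2 × 2951.67/3 ≈ 1979.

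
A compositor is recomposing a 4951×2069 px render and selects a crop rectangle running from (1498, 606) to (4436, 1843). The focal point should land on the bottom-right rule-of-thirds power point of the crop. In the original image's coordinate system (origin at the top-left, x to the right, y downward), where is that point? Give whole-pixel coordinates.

x = 3457 px, y = 1431 px

Crop width = 4436 − 1498 = 2938 px; one third is 979.33 px.
Crop height = 1843 − 606 = 1237 px; one third is 412.33 px.
The bottom-right point is two-thirds across and two-thirds down within the crop:
x = 1498 + 2 × 979.33 ≈ 3457; y = 606 + 2 × 412.33 ≈ 1431.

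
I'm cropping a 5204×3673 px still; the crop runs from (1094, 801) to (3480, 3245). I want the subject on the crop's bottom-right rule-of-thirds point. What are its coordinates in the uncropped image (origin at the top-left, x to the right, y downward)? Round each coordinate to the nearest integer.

x = 2685 px, y = 2430 px

Crop width = 3480 − 1094 = 2386 px; one third is 795.33 px.
Crop height = 3245 − 801 = 2444 px; one third is 814.67 px.
The bottom-right point is two-thirds across and two-thirds down within the crop:
x = 1094 + 2 × 795.33 ≈ 2685; y = 801 + 2 × 814.67 ≈ 2430.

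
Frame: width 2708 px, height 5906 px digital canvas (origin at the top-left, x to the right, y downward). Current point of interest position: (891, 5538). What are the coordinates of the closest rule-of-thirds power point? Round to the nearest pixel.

Third lines: x ∈ {903, 1805}, y ∈ {1969, 3937}.
891 is closer to x = 903; 5538 is closer to y = 3937.
So the nearest intersection is the lower-left power point.

x = 903 px, y = 3937 px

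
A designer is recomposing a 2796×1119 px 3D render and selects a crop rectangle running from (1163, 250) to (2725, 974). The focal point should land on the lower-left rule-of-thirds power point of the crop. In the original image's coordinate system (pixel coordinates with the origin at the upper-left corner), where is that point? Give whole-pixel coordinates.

Crop width = 2725 − 1163 = 1562 px; one third is 520.67 px.
Crop height = 974 − 250 = 724 px; one third is 241.33 px.
The lower-left point is one-third across and two-thirds down within the crop:
x = 1163 + 1 × 520.67 ≈ 1684; y = 250 + 2 × 241.33 ≈ 733.

(1684, 733)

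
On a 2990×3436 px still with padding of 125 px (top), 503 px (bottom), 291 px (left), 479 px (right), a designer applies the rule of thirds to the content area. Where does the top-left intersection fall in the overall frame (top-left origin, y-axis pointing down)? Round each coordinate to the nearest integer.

Content width = 2990 − 291 − 479 = 2220 px; content height = 3436 − 125 − 503 = 2808 px.
Top-left is one-third across and one-third down within the content area.
x = 291 + 1 × 2220/3 = 291 + 740.00 ≈ 1031
y = 125 + 1 × 2808/3 = 125 + 936.00 ≈ 1061

x = 1031 px, y = 1061 px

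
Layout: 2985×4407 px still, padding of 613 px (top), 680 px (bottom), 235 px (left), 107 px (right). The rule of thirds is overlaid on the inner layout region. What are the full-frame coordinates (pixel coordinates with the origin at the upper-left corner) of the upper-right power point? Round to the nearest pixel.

Content width = 2985 − 235 − 107 = 2643 px; content height = 4407 − 613 − 680 = 3114 px.
Upper-right is two-thirds across and one-third down within the inner layout region.
x = 235 + 2 × 2643/3 = 235 + 1762.00 ≈ 1997
y = 613 + 1 × 3114/3 = 613 + 1038.00 ≈ 1651

(1997, 1651)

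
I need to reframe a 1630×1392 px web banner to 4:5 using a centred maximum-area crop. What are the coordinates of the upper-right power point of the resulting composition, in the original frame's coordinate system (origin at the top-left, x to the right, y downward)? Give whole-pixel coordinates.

1630/1392 > 4/5, so the 4:5 crop keeps the full height 1392 and trims width to 1392 × 4/5 = 1113.60 px.
Left offset = (1630 − 1113.60)/2 = 258.20 px; top offset = 0.
Upper-right is two-thirds across and one-third down within the crop:
x = 258.20 + 2 × 1113.60/3 ≈ 1001; y = 0.00 + 1 × 1392.00/3 ≈ 464.

(1001, 464)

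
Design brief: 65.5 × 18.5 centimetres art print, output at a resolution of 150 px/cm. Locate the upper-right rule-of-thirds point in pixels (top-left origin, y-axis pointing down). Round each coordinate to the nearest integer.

In pixels the canvas is 65.5 × 150 = 9825 wide and 18.5 × 150 = 2775 tall.
The upper-right point is two-thirds across and one-third down:
x = 2 × 9825/3 ≈ 6550; y = 1 × 2775/3 ≈ 925.

(6550, 925)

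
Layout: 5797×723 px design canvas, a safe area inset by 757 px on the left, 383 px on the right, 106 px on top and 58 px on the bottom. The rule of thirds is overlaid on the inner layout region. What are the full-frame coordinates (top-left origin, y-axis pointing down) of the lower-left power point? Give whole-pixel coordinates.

(2309, 479)

Content width = 5797 − 757 − 383 = 4657 px; content height = 723 − 106 − 58 = 559 px.
Lower-left is one-third across and two-thirds down within the inner layout region.
x = 757 + 1 × 4657/3 = 757 + 1552.33 ≈ 2309
y = 106 + 2 × 559/3 = 106 + 372.67 ≈ 479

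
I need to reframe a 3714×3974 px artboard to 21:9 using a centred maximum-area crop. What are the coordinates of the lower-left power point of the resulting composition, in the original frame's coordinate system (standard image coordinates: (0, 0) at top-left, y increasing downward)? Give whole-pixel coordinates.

3714/3974 < 21/9, so the 21:9 crop keeps the full width 3714 and trims height to 3714 × 9/21 = 1591.71 px.
Top offset = (3974 − 1591.71)/2 = 1191.14 px; left offset = 0.
Lower-left is one-third across and two-thirds down within the crop:
x = 0.00 + 1 × 3714.00/3 ≈ 1238; y = 1191.14 + 2 × 1591.71/3 ≈ 2252.

(1238, 2252)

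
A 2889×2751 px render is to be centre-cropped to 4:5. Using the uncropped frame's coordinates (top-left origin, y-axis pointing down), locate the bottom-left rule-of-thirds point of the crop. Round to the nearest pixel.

2889/2751 > 4/5, so the 4:5 crop keeps the full height 2751 and trims width to 2751 × 4/5 = 2200.80 px.
Left offset = (2889 − 2200.80)/2 = 344.10 px; top offset = 0.
Bottom-left is one-third across and two-thirds down within the crop:
x = 344.10 + 1 × 2200.80/3 ≈ 1078; y = 0.00 + 2 × 2751.00/3 ≈ 1834.

x = 1078 px, y = 1834 px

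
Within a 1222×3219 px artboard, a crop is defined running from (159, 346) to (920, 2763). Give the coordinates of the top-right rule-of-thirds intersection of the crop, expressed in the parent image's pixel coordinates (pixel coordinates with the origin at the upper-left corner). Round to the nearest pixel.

Crop width = 920 − 159 = 761 px; one third is 253.67 px.
Crop height = 2763 − 346 = 2417 px; one third is 805.67 px.
The top-right point is two-thirds across and one-third down within the crop:
x = 159 + 2 × 253.67 ≈ 666; y = 346 + 1 × 805.67 ≈ 1152.

(666, 1152)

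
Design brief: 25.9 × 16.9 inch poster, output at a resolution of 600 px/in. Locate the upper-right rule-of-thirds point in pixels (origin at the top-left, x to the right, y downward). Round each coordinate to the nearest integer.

x = 10360 px, y = 3380 px

In pixels the canvas is 25.9 × 600 = 15540 wide and 16.9 × 600 = 10140 tall.
The upper-right point is two-thirds across and one-third down:
x = 2 × 15540/3 ≈ 10360; y = 1 × 10140/3 ≈ 3380.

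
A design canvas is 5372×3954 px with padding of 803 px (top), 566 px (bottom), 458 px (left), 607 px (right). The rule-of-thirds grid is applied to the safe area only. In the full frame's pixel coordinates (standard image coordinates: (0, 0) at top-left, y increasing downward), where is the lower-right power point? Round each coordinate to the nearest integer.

Content width = 5372 − 458 − 607 = 4307 px; content height = 3954 − 803 − 566 = 2585 px.
Lower-right is two-thirds across and two-thirds down within the safe area.
x = 458 + 2 × 4307/3 = 458 + 2871.33 ≈ 3329
y = 803 + 2 × 2585/3 = 803 + 1723.33 ≈ 2526

x = 3329 px, y = 2526 px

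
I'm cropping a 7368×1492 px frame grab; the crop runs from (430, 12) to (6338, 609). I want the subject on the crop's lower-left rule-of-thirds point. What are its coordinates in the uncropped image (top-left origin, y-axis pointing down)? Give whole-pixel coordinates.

(2399, 410)

Crop width = 6338 − 430 = 5908 px; one third is 1969.33 px.
Crop height = 609 − 12 = 597 px; one third is 199.00 px.
The lower-left point is one-third across and two-thirds down within the crop:
x = 430 + 1 × 1969.33 ≈ 2399; y = 12 + 2 × 199.00 ≈ 410.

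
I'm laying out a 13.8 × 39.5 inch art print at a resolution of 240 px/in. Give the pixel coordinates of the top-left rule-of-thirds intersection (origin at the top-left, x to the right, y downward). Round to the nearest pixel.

In pixels the canvas is 13.8 × 240 = 3312 wide and 39.5 × 240 = 9480 tall.
The top-left point is one-third across and one-third down:
x = 1 × 3312/3 ≈ 1104; y = 1 × 9480/3 ≈ 3160.

(1104, 3160)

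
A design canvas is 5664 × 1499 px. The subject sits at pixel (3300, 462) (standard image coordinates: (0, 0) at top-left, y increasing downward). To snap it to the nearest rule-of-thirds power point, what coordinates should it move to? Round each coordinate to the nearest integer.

Third lines: x ∈ {1888, 3776}, y ∈ {500, 999}.
3300 is closer to x = 3776; 462 is closer to y = 500.
So the nearest intersection is the upper-right power point.

(3776, 500)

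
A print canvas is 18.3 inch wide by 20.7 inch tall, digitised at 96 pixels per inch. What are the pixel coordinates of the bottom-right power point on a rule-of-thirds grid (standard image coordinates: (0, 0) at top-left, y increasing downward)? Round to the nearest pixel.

In pixels the canvas is 18.3 × 96 = 1756.8 wide and 20.7 × 96 = 1987.2 tall.
The bottom-right point is two-thirds across and two-thirds down:
x = 2 × 1756.8/3 ≈ 1171; y = 2 × 1987.2/3 ≈ 1325.

(1171, 1325)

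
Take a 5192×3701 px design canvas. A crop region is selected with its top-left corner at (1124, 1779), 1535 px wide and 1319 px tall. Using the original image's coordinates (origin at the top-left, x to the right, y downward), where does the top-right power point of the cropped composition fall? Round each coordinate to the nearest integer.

(2147, 2219)

One third of the crop width 1535 is 511.67 px.
One third of the crop height 1319 is 439.67 px.
The top-right point is two-thirds across and one-third down within the crop:
x = 1124 + 2 × 511.67 ≈ 2147; y = 1779 + 1 × 439.67 ≈ 2219.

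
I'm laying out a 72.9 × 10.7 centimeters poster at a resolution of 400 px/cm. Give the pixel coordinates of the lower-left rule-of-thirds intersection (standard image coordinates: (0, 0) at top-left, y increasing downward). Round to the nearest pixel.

In pixels the canvas is 72.9 × 400 = 29160 wide and 10.7 × 400 = 4280 tall.
The lower-left point is one-third across and two-thirds down:
x = 1 × 29160/3 ≈ 9720; y = 2 × 4280/3 ≈ 2853.

(9720, 2853)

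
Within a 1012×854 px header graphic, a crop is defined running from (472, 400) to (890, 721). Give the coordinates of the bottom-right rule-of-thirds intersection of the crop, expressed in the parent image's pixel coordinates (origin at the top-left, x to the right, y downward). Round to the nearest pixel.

Crop width = 890 − 472 = 418 px; one third is 139.33 px.
Crop height = 721 − 400 = 321 px; one third is 107.00 px.
The bottom-right point is two-thirds across and two-thirds down within the crop:
x = 472 + 2 × 139.33 ≈ 751; y = 400 + 2 × 107.00 ≈ 614.

x = 751 px, y = 614 px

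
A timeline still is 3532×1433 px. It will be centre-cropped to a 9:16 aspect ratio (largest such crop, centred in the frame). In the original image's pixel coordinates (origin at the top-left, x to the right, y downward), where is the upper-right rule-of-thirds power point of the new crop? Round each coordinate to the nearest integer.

x = 1900 px, y = 478 px

3532/1433 > 9/16, so the 9:16 crop keeps the full height 1433 and trims width to 1433 × 9/16 = 806.06 px.
Left offset = (3532 − 806.06)/2 = 1362.97 px; top offset = 0.
Upper-right is two-thirds across and one-third down within the crop:
x = 1362.97 + 2 × 806.06/3 ≈ 1900; y = 0.00 + 1 × 1433.00/3 ≈ 478.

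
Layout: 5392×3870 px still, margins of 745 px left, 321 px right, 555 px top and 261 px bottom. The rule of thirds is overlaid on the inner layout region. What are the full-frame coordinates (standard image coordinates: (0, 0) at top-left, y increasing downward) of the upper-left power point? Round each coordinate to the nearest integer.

x = 2187 px, y = 1573 px

Content width = 5392 − 745 − 321 = 4326 px; content height = 3870 − 555 − 261 = 3054 px.
Upper-left is one-third across and one-third down within the inner layout region.
x = 745 + 1 × 4326/3 = 745 + 1442.00 ≈ 2187
y = 555 + 1 × 3054/3 = 555 + 1018.00 ≈ 1573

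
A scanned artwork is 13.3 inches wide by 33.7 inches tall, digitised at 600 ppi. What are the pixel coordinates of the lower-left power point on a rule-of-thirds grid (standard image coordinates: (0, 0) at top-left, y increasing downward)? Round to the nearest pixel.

(2660, 13480)

In pixels the canvas is 13.3 × 600 = 7980 wide and 33.7 × 600 = 20220 tall.
The lower-left point is one-third across and two-thirds down:
x = 1 × 7980/3 ≈ 2660; y = 2 × 20220/3 ≈ 13480.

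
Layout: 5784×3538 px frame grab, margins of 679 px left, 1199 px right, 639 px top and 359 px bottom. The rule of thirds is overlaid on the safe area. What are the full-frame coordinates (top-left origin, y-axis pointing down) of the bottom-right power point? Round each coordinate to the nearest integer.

Content width = 5784 − 679 − 1199 = 3906 px; content height = 3538 − 639 − 359 = 2540 px.
Bottom-right is two-thirds across and two-thirds down within the safe area.
x = 679 + 2 × 3906/3 = 679 + 2604.00 ≈ 3283
y = 639 + 2 × 2540/3 = 639 + 1693.33 ≈ 2332

x = 3283 px, y = 2332 px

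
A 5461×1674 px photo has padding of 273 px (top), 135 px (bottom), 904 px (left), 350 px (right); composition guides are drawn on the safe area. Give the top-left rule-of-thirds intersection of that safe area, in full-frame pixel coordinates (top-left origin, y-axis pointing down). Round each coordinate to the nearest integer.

Content width = 5461 − 904 − 350 = 4207 px; content height = 1674 − 273 − 135 = 1266 px.
Top-left is one-third across and one-third down within the safe area.
x = 904 + 1 × 4207/3 = 904 + 1402.33 ≈ 2306
y = 273 + 1 × 1266/3 = 273 + 422.00 ≈ 695

(2306, 695)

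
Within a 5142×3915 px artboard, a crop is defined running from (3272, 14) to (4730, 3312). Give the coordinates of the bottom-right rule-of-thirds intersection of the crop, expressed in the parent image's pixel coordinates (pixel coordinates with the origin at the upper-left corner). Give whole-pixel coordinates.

(4244, 2213)

Crop width = 4730 − 3272 = 1458 px; one third is 486.00 px.
Crop height = 3312 − 14 = 3298 px; one third is 1099.33 px.
The bottom-right point is two-thirds across and two-thirds down within the crop:
x = 3272 + 2 × 486.00 ≈ 4244; y = 14 + 2 × 1099.33 ≈ 2213.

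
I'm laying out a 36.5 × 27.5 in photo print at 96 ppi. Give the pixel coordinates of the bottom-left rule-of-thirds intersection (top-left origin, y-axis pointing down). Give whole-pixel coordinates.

In pixels the canvas is 36.5 × 96 = 3504 wide and 27.5 × 96 = 2640 tall.
The bottom-left point is one-third across and two-thirds down:
x = 1 × 3504/3 ≈ 1168; y = 2 × 2640/3 ≈ 1760.

(1168, 1760)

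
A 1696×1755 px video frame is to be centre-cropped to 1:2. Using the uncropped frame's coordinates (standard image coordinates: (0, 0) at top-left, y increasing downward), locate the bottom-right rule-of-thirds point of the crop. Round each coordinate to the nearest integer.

x = 994 px, y = 1170 px

1696/1755 > 1/2, so the 1:2 crop keeps the full height 1755 and trims width to 1755 × 1/2 = 877.50 px.
Left offset = (1696 − 877.50)/2 = 409.25 px; top offset = 0.
Bottom-right is two-thirds across and two-thirds down within the crop:
x = 409.25 + 2 × 877.50/3 ≈ 994; y = 0.00 + 2 × 1755.00/3 ≈ 1170.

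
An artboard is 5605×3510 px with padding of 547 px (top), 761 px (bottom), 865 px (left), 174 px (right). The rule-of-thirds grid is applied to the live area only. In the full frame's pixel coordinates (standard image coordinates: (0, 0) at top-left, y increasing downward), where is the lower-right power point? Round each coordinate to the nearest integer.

x = 3909 px, y = 2015 px

Content width = 5605 − 865 − 174 = 4566 px; content height = 3510 − 547 − 761 = 2202 px.
Lower-right is two-thirds across and two-thirds down within the live area.
x = 865 + 2 × 4566/3 = 865 + 3044.00 ≈ 3909
y = 547 + 2 × 2202/3 = 547 + 1468.00 ≈ 2015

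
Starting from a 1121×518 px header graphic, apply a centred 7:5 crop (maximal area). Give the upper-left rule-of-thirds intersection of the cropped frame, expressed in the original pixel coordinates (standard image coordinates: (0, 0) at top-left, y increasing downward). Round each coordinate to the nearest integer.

1121/518 > 7/5, so the 7:5 crop keeps the full height 518 and trims width to 518 × 7/5 = 725.20 px.
Left offset = (1121 − 725.20)/2 = 197.90 px; top offset = 0.
Upper-left is one-third across and one-third down within the crop:
x = 197.90 + 1 × 725.20/3 ≈ 440; y = 0.00 + 1 × 518.00/3 ≈ 173.

(440, 173)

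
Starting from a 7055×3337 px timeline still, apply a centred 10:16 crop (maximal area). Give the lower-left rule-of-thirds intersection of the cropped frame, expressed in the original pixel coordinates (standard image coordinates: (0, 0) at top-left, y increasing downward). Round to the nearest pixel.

x = 3180 px, y = 2225 px

7055/3337 > 10/16, so the 10:16 crop keeps the full height 3337 and trims width to 3337 × 10/16 = 2085.62 px.
Left offset = (7055 − 2085.62)/2 = 2484.69 px; top offset = 0.
Lower-left is one-third across and two-thirds down within the crop:
x = 2484.69 + 1 × 2085.62/3 ≈ 3180; y = 0.00 + 2 × 3337.00/3 ≈ 2225.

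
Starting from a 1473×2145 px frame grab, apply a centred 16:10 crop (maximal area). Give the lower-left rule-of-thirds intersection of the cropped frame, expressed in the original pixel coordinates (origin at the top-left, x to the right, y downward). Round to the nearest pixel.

1473/2145 < 16/10, so the 16:10 crop keeps the full width 1473 and trims height to 1473 × 10/16 = 920.62 px.
Top offset = (2145 − 920.62)/2 = 612.19 px; left offset = 0.
Lower-left is one-third across and two-thirds down within the crop:
x = 0.00 + 1 × 1473.00/3 ≈ 491; y = 612.19 + 2 × 920.62/3 ≈ 1226.

(491, 1226)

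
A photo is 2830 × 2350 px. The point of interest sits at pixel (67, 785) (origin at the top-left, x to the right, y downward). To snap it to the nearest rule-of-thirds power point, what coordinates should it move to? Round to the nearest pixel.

Third lines: x ∈ {943, 1887}, y ∈ {783, 1567}.
67 is closer to x = 943; 785 is closer to y = 783.
So the nearest intersection is the upper-left power point.

x = 943 px, y = 783 px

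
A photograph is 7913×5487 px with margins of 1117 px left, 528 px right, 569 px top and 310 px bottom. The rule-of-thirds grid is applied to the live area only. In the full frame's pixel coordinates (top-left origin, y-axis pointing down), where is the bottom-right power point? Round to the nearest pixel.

Content width = 7913 − 1117 − 528 = 6268 px; content height = 5487 − 569 − 310 = 4608 px.
Bottom-right is two-thirds across and two-thirds down within the live area.
x = 1117 + 2 × 6268/3 = 1117 + 4178.67 ≈ 5296
y = 569 + 2 × 4608/3 = 569 + 3072.00 ≈ 3641

(5296, 3641)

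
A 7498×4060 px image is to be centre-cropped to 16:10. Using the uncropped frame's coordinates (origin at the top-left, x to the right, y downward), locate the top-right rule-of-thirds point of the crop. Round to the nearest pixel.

(4832, 1353)

7498/4060 > 16/10, so the 16:10 crop keeps the full height 4060 and trims width to 4060 × 16/10 = 6496.00 px.
Left offset = (7498 − 6496.00)/2 = 501.00 px; top offset = 0.
Top-right is two-thirds across and one-third down within the crop:
x = 501.00 + 2 × 6496.00/3 ≈ 4832; y = 0.00 + 1 × 4060.00/3 ≈ 1353.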